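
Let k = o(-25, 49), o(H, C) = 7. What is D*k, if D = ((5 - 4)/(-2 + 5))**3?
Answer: 7/27 ≈ 0.25926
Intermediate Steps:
D = 1/27 (D = (1/3)**3 = 1/27 ≈ 0.037037)
k = 7
D*k = (1/27)*7 = 7/27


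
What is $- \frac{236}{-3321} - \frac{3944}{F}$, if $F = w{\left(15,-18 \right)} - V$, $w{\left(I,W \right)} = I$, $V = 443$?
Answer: $\frac{3299758}{355347} \approx 9.286$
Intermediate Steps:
$F = -428$ ($F = 15 - 443 = -428$)
$- \frac{236}{-3321} - \frac{3944}{F} = - \frac{236}{-3321} - \frac{3944}{-428} = \left(-236\right) \left(- \frac{1}{3321}\right) - - \frac{986}{107} = \frac{236}{3321} + \frac{986}{107} = \frac{3299758}{355347}$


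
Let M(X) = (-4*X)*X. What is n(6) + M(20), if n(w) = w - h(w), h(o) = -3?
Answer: -1591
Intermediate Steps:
M(X) = -4*X²
n(w) = 3 + w (n(w) = w - 1*(-3) = w + 3 = 3 + w)
n(6) + M(20) = (3 + 6) - 4*20² = 9 - 4*400 = 9 - 1600 = -1591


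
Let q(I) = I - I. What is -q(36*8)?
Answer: 0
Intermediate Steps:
q(I) = 0
-q(36*8) = -1*0 = 0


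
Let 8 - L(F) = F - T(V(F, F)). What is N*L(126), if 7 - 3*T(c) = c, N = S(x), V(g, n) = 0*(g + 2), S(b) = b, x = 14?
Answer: -4858/3 ≈ -1619.3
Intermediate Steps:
V(g, n) = 0 (V(g, n) = 0*(2 + g) = 0)
N = 14
T(c) = 7/3 - c/3
L(F) = 31/3 - F (L(F) = 8 - (F - (7/3 - ⅓*0)) = 8 - (F - (7/3 + 0)) = 8 - (F - 1*7/3) = 8 - (F - 7/3) = 8 - (-7/3 + F) = 8 + (7/3 - F) = 31/3 - F)
N*L(126) = 14*(31/3 - 1*126) = 14*(31/3 - 126) = 14*(-347/3) = -4858/3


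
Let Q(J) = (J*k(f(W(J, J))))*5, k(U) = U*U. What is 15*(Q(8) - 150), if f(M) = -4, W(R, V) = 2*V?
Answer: 7350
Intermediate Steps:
k(U) = U**2
Q(J) = 80*J (Q(J) = (J*(-4)**2)*5 = (J*16)*5 = (16*J)*5 = 80*J)
15*(Q(8) - 150) = 15*(80*8 - 150) = 15*(640 - 150) = 15*490 = 7350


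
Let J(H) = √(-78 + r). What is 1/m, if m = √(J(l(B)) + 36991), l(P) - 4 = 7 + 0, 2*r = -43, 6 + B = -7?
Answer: √2/√(73982 + I*√398) ≈ 0.0051994 - 7.0103e-7*I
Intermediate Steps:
B = -13 (B = -6 - 7 = -13)
r = -43/2 (r = (½)*(-43) = -43/2 ≈ -21.500)
l(P) = 11 (l(P) = 4 + (7 + 0) = 4 + 7 = 11)
J(H) = I*√398/2 (J(H) = √(-78 - 43/2) = √(-199/2) = I*√398/2)
m = √(36991 + I*√398/2) (m = √(I*√398/2 + 36991) = √(36991 + I*√398/2) ≈ 192.33 + 0.026*I)
1/m = 1/(√(147964 + 2*I*√398)/2) = 2/√(147964 + 2*I*√398)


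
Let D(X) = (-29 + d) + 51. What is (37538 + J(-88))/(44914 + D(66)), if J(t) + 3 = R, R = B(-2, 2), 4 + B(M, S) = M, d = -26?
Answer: 37529/44910 ≈ 0.83565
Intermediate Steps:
B(M, S) = -4 + M
R = -6 (R = -4 - 2 = -6)
J(t) = -9 (J(t) = -3 - 6 = -9)
D(X) = -4 (D(X) = (-29 - 26) + 51 = -55 + 51 = -4)
(37538 + J(-88))/(44914 + D(66)) = (37538 - 9)/(44914 - 4) = 37529/44910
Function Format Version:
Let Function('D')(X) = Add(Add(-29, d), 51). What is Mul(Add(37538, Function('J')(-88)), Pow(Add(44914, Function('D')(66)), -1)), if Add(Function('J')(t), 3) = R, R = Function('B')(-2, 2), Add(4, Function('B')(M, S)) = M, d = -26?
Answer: Rational(37529, 44910) ≈ 0.83565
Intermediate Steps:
Function('B')(M, S) = Add(-4, M)
R = -6 (R = Add(-4, -2) = -6)
Function('J')(t) = -9 (Function('J')(t) = Add(-3, -6) = -9)
Function('D')(X) = -4 (Function('D')(X) = Add(Add(-29, -26), 51) = Add(-55, 51) = -4)
Mul(Add(37538, Function('J')(-88)), Pow(Add(44914, Function('D')(66)), -1)) = Mul(Add(37538, -9), Pow(Add(44914, -4), -1)) = Mul(37529, Pow(44910, -1)) = Mul(37529, Rational(1, 44910)) = Rational(37529, 44910)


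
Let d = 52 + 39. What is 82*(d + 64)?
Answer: 12710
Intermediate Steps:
d = 91
82*(d + 64) = 82*(91 + 64) = 82*155 = 12710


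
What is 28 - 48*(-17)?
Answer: 844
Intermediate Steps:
28 - 48*(-17) = 28 + 816 = 844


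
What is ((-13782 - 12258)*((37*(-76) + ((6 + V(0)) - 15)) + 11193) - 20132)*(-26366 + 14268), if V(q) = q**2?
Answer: 2637690791176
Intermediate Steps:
((-13782 - 12258)*((37*(-76) + ((6 + V(0)) - 15)) + 11193) - 20132)*(-26366 + 14268) = ((-13782 - 12258)*((37*(-76) + ((6 + 0**2) - 15)) + 11193) - 20132)*(-26366 + 14268) = (-26040*((-2812 + ((6 + 0) - 15)) + 11193) - 20132)*(-12098) = (-26040*((-2812 + (6 - 15)) + 11193) - 20132)*(-12098) = (-26040*((-2812 - 9) + 11193) - 20132)*(-12098) = (-26040*(-2821 + 11193) - 20132)*(-12098) = (-26040*8372 - 20132)*(-12098) = (-218006880 - 20132)*(-12098) = -218027012*(-12098) = 2637690791176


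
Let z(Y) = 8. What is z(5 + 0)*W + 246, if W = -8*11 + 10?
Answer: -378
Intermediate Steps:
W = -78 (W = -88 + 10 = -78)
z(5 + 0)*W + 246 = 8*(-78) + 246 = -624 + 246 = -378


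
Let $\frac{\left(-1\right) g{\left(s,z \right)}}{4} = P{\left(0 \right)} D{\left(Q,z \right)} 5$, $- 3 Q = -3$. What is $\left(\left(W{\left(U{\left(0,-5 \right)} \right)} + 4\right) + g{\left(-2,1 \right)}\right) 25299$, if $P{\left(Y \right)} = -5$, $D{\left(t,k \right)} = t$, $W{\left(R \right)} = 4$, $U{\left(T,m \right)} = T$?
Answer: $2732292$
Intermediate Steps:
$Q = 1$ ($Q = \left(- \frac{1}{3}\right) \left(-3\right) = 1$)
$g{\left(s,z \right)} = 100$ ($g{\left(s,z \right)} = - 4 \left(-5\right) 1 \cdot 5 = - 4 \left(\left(-5\right) 5\right) = \left(-4\right) \left(-25\right) = 100$)
$\left(\left(W{\left(U{\left(0,-5 \right)} \right)} + 4\right) + g{\left(-2,1 \right)}\right) 25299 = \left(\left(4 + 4\right) + 100\right) 25299 = \left(8 + 100\right) 25299 = 108 \cdot 25299 = 2732292$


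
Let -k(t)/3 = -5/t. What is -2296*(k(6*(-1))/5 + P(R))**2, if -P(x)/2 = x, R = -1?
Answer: -5166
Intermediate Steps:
k(t) = 15/t (k(t) = -(-15)/t = 15/t)
P(x) = -2*x
-2296*(k(6*(-1))/5 + P(R))**2 = -2296*((15/((6*(-1))))/5 - 2*(-1))**2 = -2296*((15/(-6))*(1/5) + 2)**2 = -2296*((15*(-1/6))*(1/5) + 2)**2 = -2296*(-5/2*1/5 + 2)**2 = -2296*(-1/2 + 2)**2 = -2296*(3/2)**2 = -2296*9/4 = -5166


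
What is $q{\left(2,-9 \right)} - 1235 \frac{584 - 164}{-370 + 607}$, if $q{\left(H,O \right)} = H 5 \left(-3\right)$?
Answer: $- \frac{175270}{79} \approx -2218.6$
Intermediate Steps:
$q{\left(H,O \right)} = - 15 H$ ($q{\left(H,O \right)} = 5 H \left(-3\right) = - 15 H$)
$q{\left(2,-9 \right)} - 1235 \frac{584 - 164}{-370 + 607} = \left(-15\right) 2 - 1235 \frac{584 - 164}{-370 + 607} = -30 - 1235 \cdot \frac{420}{237} = -30 - 1235 \cdot 420 \cdot \frac{1}{237} = -30 - \frac{172900}{79} = - \frac{175270}{79}$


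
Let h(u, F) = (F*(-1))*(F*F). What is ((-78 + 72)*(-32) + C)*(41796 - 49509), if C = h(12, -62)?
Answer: -1839704760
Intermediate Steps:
h(u, F) = -F**3 (h(u, F) = (-F)*F**2 = -F**3)
C = 238328 (C = -1*(-62)**3 = -1*(-238328) = 238328)
((-78 + 72)*(-32) + C)*(41796 - 49509) = ((-78 + 72)*(-32) + 238328)*(41796 - 49509) = (-6*(-32) + 238328)*(-7713) = (192 + 238328)*(-7713) = 238520*(-7713) = -1839704760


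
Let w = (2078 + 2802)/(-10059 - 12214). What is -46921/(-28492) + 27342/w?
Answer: -2168883443699/17380120 ≈ -1.2479e+5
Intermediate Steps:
w = -4880/22273 (w = 4880/(-22273) = 4880*(-1/22273) = -4880/22273 ≈ -0.21910)
-46921/(-28492) + 27342/w = -46921/(-28492) + 27342/(-4880/22273) = -46921*(-1/28492) + 27342*(-22273/4880) = 46921/28492 - 304494183/2440 = -2168883443699/17380120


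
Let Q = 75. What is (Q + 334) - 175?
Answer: 234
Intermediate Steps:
(Q + 334) - 175 = (75 + 334) - 175 = 409 - 175 = 234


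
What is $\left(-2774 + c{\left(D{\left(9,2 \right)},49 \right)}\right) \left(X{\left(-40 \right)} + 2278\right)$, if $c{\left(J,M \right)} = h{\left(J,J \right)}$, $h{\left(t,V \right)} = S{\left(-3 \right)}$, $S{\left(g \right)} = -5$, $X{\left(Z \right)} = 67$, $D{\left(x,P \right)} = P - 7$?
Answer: $-6516755$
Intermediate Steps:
$D{\left(x,P \right)} = -7 + P$
$h{\left(t,V \right)} = -5$
$c{\left(J,M \right)} = -5$
$\left(-2774 + c{\left(D{\left(9,2 \right)},49 \right)}\right) \left(X{\left(-40 \right)} + 2278\right) = \left(-2774 - 5\right) \left(67 + 2278\right) = \left(-2779\right) 2345 = -6516755$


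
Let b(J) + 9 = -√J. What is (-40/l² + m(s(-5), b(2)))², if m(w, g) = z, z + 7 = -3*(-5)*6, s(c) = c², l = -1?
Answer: 1849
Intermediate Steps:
b(J) = -9 - √J
z = 83 (z = -7 - 3*(-5)*6 = -7 + 15*6 = -7 + 90 = 83)
m(w, g) = 83
(-40/l² + m(s(-5), b(2)))² = (-40/((-1)²) + 83)² = (-40/1 + 83)² = (-40*1 + 83)² = (-40 + 83)² = 43² = 1849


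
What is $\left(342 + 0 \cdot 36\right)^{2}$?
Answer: $116964$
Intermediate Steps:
$\left(342 + 0 \cdot 36\right)^{2} = \left(342 + 0\right)^{2} = 342^{2} = 116964$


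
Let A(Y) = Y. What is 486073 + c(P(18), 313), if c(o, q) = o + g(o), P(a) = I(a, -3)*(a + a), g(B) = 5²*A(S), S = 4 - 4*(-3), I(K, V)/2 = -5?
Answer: 486113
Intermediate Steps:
I(K, V) = -10 (I(K, V) = 2*(-5) = -10)
S = 16 (S = 4 + 12 = 16)
g(B) = 400 (g(B) = 5²*16 = 25*16 = 400)
P(a) = -20*a (P(a) = -10*(a + a) = -20*a)
c(o, q) = 400 + o (c(o, q) = o + 400 = 400 + o)
486073 + c(P(18), 313) = 486073 + (400 - 20*18) = 486073 + (400 - 360) = 486073 + 40 = 486113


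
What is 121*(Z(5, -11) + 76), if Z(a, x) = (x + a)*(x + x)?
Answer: 25168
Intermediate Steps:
Z(a, x) = 2*x*(a + x) (Z(a, x) = (a + x)*(2*x) = 2*x*(a + x))
121*(Z(5, -11) + 76) = 121*(2*(-11)*(5 - 11) + 76) = 121*(2*(-11)*(-6) + 76) = 121*(132 + 76) = 121*208 = 25168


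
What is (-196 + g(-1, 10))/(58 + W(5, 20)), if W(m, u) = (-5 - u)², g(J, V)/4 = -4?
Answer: -212/683 ≈ -0.31040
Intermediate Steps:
g(J, V) = -16 (g(J, V) = 4*(-4) = -16)
(-196 + g(-1, 10))/(58 + W(5, 20)) = (-196 - 16)/(58 + (5 + 20)²) = -212/(58 + 25²) = -212/(58 + 625) = -212/683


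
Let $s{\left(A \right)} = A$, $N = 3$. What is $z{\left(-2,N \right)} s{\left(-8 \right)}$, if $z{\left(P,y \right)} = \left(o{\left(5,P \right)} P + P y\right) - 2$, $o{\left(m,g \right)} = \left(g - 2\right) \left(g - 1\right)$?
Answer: $256$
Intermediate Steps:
$o{\left(m,g \right)} = \left(-1 + g\right) \left(-2 + g\right)$ ($o{\left(m,g \right)} = \left(-2 + g\right) \left(-1 + g\right) = \left(-1 + g\right) \left(-2 + g\right)$)
$z{\left(P,y \right)} = -2 + P y + P \left(2 + P^{2} - 3 P\right)$ ($z{\left(P,y \right)} = \left(\left(2 + P^{2} - 3 P\right) P + P y\right) - 2 = \left(P \left(2 + P^{2} - 3 P\right) + P y\right) - 2 = \left(P y + P \left(2 + P^{2} - 3 P\right)\right) - 2 = -2 + P y + P \left(2 + P^{2} - 3 P\right)$)
$z{\left(-2,N \right)} s{\left(-8 \right)} = \left(-2 - 6 - 2 \left(2 + \left(-2\right)^{2} - -6\right)\right) \left(-8\right) = \left(-2 - 6 - 2 \left(2 + 4 + 6\right)\right) \left(-8\right) = \left(-2 - 6 - 24\right) \left(-8\right) = \left(-32\right) \left(-8\right) = 256$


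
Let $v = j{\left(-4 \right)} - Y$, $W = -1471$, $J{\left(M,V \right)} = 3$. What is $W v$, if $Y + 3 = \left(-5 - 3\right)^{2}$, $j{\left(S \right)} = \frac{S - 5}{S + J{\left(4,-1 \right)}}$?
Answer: $76492$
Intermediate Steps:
$j{\left(S \right)} = \frac{-5 + S}{3 + S}$ ($j{\left(S \right)} = \frac{S - 5}{S + 3} = \frac{-5 + S}{3 + S}$)
$Y = 61$ ($Y = -3 + \left(-5 - 3\right)^{2} = -3 + \left(-8\right)^{2} = -3 + 64 = 61$)
$v = -52$ ($v = \frac{-5 - 4}{3 - 4} - 61 = \frac{1}{-1} \left(-9\right) - 61 = \left(-1\right) \left(-9\right) - 61 = 9 - 61 = -52$)
$W v = \left(-1471\right) \left(-52\right) = 76492$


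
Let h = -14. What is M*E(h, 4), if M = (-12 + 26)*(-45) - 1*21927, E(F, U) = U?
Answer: -90228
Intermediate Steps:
M = -22557 (M = 14*(-45) - 21927 = -630 - 21927 = -22557)
M*E(h, 4) = -22557*4 = -90228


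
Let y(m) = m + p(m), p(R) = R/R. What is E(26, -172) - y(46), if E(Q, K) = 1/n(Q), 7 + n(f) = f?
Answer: -892/19 ≈ -46.947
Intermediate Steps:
p(R) = 1
n(f) = -7 + f
E(Q, K) = 1/(-7 + Q)
y(m) = 1 + m (y(m) = m + 1 = 1 + m)
E(26, -172) - y(46) = 1/(-7 + 26) - (1 + 46) = 1/19 - 1*47 = 1/19 - 47 = -892/19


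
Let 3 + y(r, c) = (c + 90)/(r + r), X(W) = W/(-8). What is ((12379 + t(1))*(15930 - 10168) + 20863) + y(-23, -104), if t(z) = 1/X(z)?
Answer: 1639958933/23 ≈ 7.1303e+7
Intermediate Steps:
X(W) = -W/8 (X(W) = W*(-⅛) = -W/8)
y(r, c) = -3 + (90 + c)/(2*r) (y(r, c) = -3 + (c + 90)/(r + r) = -3 + (90 + c)/((2*r)) = -3 + (90 + c)*(1/(2*r)) = -3 + (90 + c)/(2*r))
t(z) = -8/z (t(z) = 1/(-z/8) = -8/z)
((12379 + t(1))*(15930 - 10168) + 20863) + y(-23, -104) = ((12379 - 8/1)*(15930 - 10168) + 20863) + (½)*(90 - 104 - 6*(-23))/(-23) = ((12379 - 8*1)*5762 + 20863) + (½)*(-1/23)*(90 - 104 + 138) = ((12379 - 8)*5762 + 20863) + (½)*(-1/23)*124 = (12371*5762 + 20863) - 62/23 = (71281702 + 20863) - 62/23 = 71302565 - 62/23 = 1639958933/23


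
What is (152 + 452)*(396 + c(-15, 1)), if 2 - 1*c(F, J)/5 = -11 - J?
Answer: 281464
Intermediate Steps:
c(F, J) = 65 + 5*J (c(F, J) = 10 - 5*(-11 - J) = 10 + (55 + 5*J) = 65 + 5*J)
(152 + 452)*(396 + c(-15, 1)) = (152 + 452)*(396 + (65 + 5*1)) = 604*(396 + (65 + 5)) = 604*(396 + 70) = 604*466 = 281464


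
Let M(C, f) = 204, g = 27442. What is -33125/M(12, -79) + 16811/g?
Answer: -452793403/2799084 ≈ -161.76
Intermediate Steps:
-33125/M(12, -79) + 16811/g = -33125/204 + 16811/27442 = -452793403/2799084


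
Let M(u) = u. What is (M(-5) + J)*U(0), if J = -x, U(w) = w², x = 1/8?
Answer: 0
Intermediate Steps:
x = ⅛ ≈ 0.12500
J = -⅛ (J = -1*⅛ = -⅛ ≈ -0.12500)
(M(-5) + J)*U(0) = (-5 - ⅛)*0² = -41/8*0 = 0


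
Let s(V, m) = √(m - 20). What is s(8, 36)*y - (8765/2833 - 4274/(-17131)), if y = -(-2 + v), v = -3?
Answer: 808381003/48532123 ≈ 16.657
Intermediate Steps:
s(V, m) = √(-20 + m)
y = 5 (y = -(-2 - 3) = -1*(-5) = 5)
s(8, 36)*y - (8765/2833 - 4274/(-17131)) = √(-20 + 36)*5 - (8765/2833 - 4274/(-17131)) = √16*5 - (8765*(1/2833) - 4274*(-1/17131)) = 4*5 - (8765/2833 + 4274/17131) = 20 - 1*162261457/48532123 = 20 - 162261457/48532123 = 808381003/48532123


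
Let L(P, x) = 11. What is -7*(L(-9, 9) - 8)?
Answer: -21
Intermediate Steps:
-7*(L(-9, 9) - 8) = -7*(11 - 8) = -7*3 = -21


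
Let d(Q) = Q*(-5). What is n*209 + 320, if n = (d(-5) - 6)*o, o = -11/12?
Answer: -39841/12 ≈ -3320.1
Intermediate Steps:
d(Q) = -5*Q
o = -11/12 (o = -11*1/12 = -11/12 ≈ -0.91667)
n = -209/12 (n = (-5*(-5) - 6)*(-11/12) = (25 - 6)*(-11/12) = 19*(-11/12) = -209/12 ≈ -17.417)
n*209 + 320 = -209/12*209 + 320 = -43681/12 + 320 = -39841/12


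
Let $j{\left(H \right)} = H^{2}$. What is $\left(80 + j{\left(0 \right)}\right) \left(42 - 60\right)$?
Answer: $-1440$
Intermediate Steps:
$\left(80 + j{\left(0 \right)}\right) \left(42 - 60\right) = \left(80 + 0^{2}\right) \left(42 - 60\right) = \left(80 + 0\right) \left(42 - 60\right) = 80 \left(-18\right) = -1440$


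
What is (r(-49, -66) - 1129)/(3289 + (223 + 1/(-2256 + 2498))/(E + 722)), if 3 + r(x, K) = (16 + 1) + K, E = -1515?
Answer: -226640986/631124867 ≈ -0.35911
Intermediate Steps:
r(x, K) = 14 + K (r(x, K) = -3 + ((16 + 1) + K) = -3 + (17 + K) = 14 + K)
(r(-49, -66) - 1129)/(3289 + (223 + 1/(-2256 + 2498))/(E + 722)) = ((14 - 66) - 1129)/(3289 + (223 + 1/(-2256 + 2498))/(-1515 + 722)) = (-52 - 1129)/(3289 + (223 + 1/242)/(-793)) = -1181/(3289 + (223 + 1/242)*(-1/793)) = -1181/(3289 + (53967/242)*(-1/793)) = -1181/(3289 - 53967/191906) = -1181/631124867/191906 = -1181*191906/631124867 = -226640986/631124867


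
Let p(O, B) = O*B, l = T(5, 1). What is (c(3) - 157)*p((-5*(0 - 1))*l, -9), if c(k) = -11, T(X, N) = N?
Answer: 7560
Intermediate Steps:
l = 1
p(O, B) = B*O
(c(3) - 157)*p((-5*(0 - 1))*l, -9) = (-11 - 157)*(-9*(-5*(0 - 1))) = -(-1512)*-5*(-1)*1 = -(-1512)*5*1 = -(-1512)*5 = -168*(-45) = 7560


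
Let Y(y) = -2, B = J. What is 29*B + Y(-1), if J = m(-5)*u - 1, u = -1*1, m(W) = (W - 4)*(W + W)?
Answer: -2641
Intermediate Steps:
m(W) = 2*W*(-4 + W) (m(W) = (-4 + W)*(2*W) = 2*W*(-4 + W))
u = -1
J = -91 (J = (2*(-5)*(-4 - 5))*(-1) - 1 = (2*(-5)*(-9))*(-1) - 1 = 90*(-1) - 1 = -90 - 1 = -91)
B = -91
29*B + Y(-1) = 29*(-91) - 2 = -2639 - 2 = -2641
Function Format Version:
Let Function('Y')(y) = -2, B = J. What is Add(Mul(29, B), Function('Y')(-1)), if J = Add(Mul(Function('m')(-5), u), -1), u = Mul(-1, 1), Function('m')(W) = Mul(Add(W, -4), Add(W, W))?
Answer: -2641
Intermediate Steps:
Function('m')(W) = Mul(2, W, Add(-4, W)) (Function('m')(W) = Mul(Add(-4, W), Mul(2, W)) = Mul(2, W, Add(-4, W)))
u = -1
J = -91 (J = Add(Mul(Mul(2, -5, Add(-4, -5)), -1), -1) = Add(Mul(Mul(2, -5, -9), -1), -1) = Add(Mul(90, -1), -1) = Add(-90, -1) = -91)
B = -91
Add(Mul(29, B), Function('Y')(-1)) = Add(Mul(29, -91), -2) = Add(-2639, -2) = -2641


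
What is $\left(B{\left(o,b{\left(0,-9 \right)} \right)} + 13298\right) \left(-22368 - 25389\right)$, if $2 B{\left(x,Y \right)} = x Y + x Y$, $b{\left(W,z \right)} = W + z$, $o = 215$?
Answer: $-542662791$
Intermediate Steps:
$B{\left(x,Y \right)} = Y x$ ($B{\left(x,Y \right)} = \frac{x Y + x Y}{2} = \frac{Y x + Y x}{2} = \frac{2 Y x}{2} = Y x$)
$\left(B{\left(o,b{\left(0,-9 \right)} \right)} + 13298\right) \left(-22368 - 25389\right) = \left(\left(0 - 9\right) 215 + 13298\right) \left(-22368 - 25389\right) = \left(\left(-9\right) 215 + 13298\right) \left(-47757\right) = \left(-1935 + 13298\right) \left(-47757\right) = 11363 \left(-47757\right) = -542662791$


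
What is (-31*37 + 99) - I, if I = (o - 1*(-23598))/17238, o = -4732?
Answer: -9042145/8619 ≈ -1049.1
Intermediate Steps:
I = 9433/8619 (I = (-4732 - 1*(-23598))/17238 = (-4732 + 23598)*(1/17238) = 18866*(1/17238) = 9433/8619 ≈ 1.0944)
(-31*37 + 99) - I = (-31*37 + 99) - 1*9433/8619 = (-1147 + 99) - 9433/8619 = -1048 - 9433/8619 = -9042145/8619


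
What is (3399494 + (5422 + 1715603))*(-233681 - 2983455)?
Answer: -16473406013584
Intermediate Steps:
(3399494 + (5422 + 1715603))*(-233681 - 2983455) = (3399494 + 1721025)*(-3217136) = 5120519*(-3217136) = -16473406013584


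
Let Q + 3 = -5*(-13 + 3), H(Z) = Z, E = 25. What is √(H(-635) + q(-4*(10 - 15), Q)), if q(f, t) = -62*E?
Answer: I*√2185 ≈ 46.744*I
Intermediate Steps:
Q = 47 (Q = -3 - 5*(-13 + 3) = -3 - 5*(-10) = -3 + 50 = 47)
q(f, t) = -1550 (q(f, t) = -62*25 = -1550)
√(H(-635) + q(-4*(10 - 15), Q)) = √(-635 - 1550) = √(-2185) = I*√2185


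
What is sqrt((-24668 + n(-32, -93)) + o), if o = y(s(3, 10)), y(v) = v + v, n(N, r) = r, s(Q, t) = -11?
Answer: I*sqrt(24783) ≈ 157.43*I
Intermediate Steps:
y(v) = 2*v
o = -22 (o = 2*(-11) = -22)
sqrt((-24668 + n(-32, -93)) + o) = sqrt((-24668 - 93) - 22) = sqrt(-24761 - 22) = sqrt(-24783) = I*sqrt(24783)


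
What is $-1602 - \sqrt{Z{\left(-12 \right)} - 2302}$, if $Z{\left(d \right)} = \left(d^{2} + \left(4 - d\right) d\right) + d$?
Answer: $-1602 - i \sqrt{2362} \approx -1602.0 - 48.6 i$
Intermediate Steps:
$Z{\left(d \right)} = d + d^{2} + d \left(4 - d\right)$ ($Z{\left(d \right)} = \left(d^{2} + d \left(4 - d\right)\right) + d = d + d^{2} + d \left(4 - d\right)$)
$-1602 - \sqrt{Z{\left(-12 \right)} - 2302} = -1602 - \sqrt{5 \left(-12\right) - 2302} = -1602 - \sqrt{-60 - 2302} = -1602 - \sqrt{-2362} = -1602 - i \sqrt{2362}$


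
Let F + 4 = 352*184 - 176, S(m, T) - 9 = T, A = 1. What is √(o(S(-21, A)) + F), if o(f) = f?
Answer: √64598 ≈ 254.16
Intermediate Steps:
S(m, T) = 9 + T
F = 64588 (F = -4 + (352*184 - 176) = -4 + (64768 - 176) = -4 + 64592 = 64588)
√(o(S(-21, A)) + F) = √((9 + 1) + 64588) = √(10 + 64588) = √64598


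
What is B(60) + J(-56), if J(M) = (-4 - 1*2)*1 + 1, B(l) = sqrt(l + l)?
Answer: -5 + 2*sqrt(30) ≈ 5.9545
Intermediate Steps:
B(l) = sqrt(2)*sqrt(l) (B(l) = sqrt(2*l) = sqrt(2)*sqrt(l))
J(M) = -5 (J(M) = (-4 - 2)*1 + 1 = -6*1 + 1 = -6 + 1 = -5)
B(60) + J(-56) = sqrt(2)*sqrt(60) - 5 = sqrt(2)*(2*sqrt(15)) - 5 = 2*sqrt(30) - 5 = -5 + 2*sqrt(30)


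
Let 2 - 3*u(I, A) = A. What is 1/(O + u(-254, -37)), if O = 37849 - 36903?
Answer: 1/959 ≈ 0.0010428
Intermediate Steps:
u(I, A) = ⅔ - A/3
O = 946
1/(O + u(-254, -37)) = 1/(946 + (⅔ - ⅓*(-37))) = 1/(946 + (⅔ + 37/3)) = 1/(946 + 13) = 1/959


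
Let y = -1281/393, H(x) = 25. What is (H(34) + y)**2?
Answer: 8111104/17161 ≈ 472.65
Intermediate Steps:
y = -427/131 (y = -1281*1/393 = -427/131 ≈ -3.2595)
(H(34) + y)**2 = (25 - 427/131)**2 = (2848/131)**2 = 8111104/17161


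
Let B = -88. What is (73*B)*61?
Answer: -391864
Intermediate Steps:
(73*B)*61 = (73*(-88))*61 = -6424*61 = -391864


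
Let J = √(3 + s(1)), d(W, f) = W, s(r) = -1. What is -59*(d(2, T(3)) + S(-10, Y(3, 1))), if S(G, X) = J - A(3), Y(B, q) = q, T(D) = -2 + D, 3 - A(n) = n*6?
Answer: -1003 - 59*√2 ≈ -1086.4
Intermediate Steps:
A(n) = 3 - 6*n (A(n) = 3 - n*6 = 3 - 6*n)
J = √2 (J = √(3 - 1) = √2 ≈ 1.4142)
S(G, X) = 15 + √2 (S(G, X) = √2 - (3 - 6*3) = √2 - (3 - 18) = √2 - 1*(-15) = √2 + 15 = 15 + √2)
-59*(d(2, T(3)) + S(-10, Y(3, 1))) = -59*(2 + (15 + √2)) = -59*(17 + √2) = -1003 - 59*√2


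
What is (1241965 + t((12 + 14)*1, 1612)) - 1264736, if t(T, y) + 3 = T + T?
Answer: -22722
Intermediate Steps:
t(T, y) = -3 + 2*T (t(T, y) = -3 + (T + T) = -3 + 2*T)
(1241965 + t((12 + 14)*1, 1612)) - 1264736 = (1241965 + (-3 + 2*((12 + 14)*1))) - 1264736 = (1241965 + (-3 + 2*(26*1))) - 1264736 = (1241965 + (-3 + 2*26)) - 1264736 = (1241965 + (-3 + 52)) - 1264736 = (1241965 + 49) - 1264736 = 1242014 - 1264736 = -22722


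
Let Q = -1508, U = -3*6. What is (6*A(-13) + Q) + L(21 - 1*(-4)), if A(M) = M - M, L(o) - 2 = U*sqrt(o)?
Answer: -1596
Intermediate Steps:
U = -18
L(o) = 2 - 18*sqrt(o)
A(M) = 0
(6*A(-13) + Q) + L(21 - 1*(-4)) = (6*0 - 1508) + (2 - 18*sqrt(21 - 1*(-4))) = (0 - 1508) + (2 - 18*sqrt(21 + 4)) = -1508 + (2 - 18*sqrt(25)) = -1508 + (2 - 18*5) = -1508 + (2 - 90) = -1508 - 88 = -1596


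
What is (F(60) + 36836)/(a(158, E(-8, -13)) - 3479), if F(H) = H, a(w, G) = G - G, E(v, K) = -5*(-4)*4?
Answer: -36896/3479 ≈ -10.605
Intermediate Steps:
E(v, K) = 80 (E(v, K) = 20*4 = 80)
a(w, G) = 0
(F(60) + 36836)/(a(158, E(-8, -13)) - 3479) = (60 + 36836)/(0 - 3479) = 36896/(-3479) = 36896*(-1/3479) = -36896/3479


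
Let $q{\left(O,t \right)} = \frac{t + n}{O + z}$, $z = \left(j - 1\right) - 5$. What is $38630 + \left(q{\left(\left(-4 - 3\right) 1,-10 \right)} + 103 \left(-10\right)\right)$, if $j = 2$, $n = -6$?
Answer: $\frac{413616}{11} \approx 37601.0$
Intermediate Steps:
$z = -4$ ($z = \left(2 - 1\right) - 5 = 1 - 5 = -4$)
$q{\left(O,t \right)} = \frac{-6 + t}{-4 + O}$ ($q{\left(O,t \right)} = \frac{t - 6}{O - 4} = \frac{-6 + t}{-4 + O}$)
$38630 + \left(q{\left(\left(-4 - 3\right) 1,-10 \right)} + 103 \left(-10\right)\right) = 38630 + \left(\frac{-6 - 10}{-4 + \left(-4 - 3\right) 1} + 103 \left(-10\right)\right) = 38630 - \left(1030 - \frac{1}{-4 - 7} \left(-16\right)\right) = 38630 - \left(1030 - \frac{1}{-11} \left(-16\right)\right) = 38630 - \frac{11314}{11} = \frac{413616}{11}$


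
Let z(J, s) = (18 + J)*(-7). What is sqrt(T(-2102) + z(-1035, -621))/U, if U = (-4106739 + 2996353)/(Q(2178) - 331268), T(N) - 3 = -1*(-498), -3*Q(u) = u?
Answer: 331994*sqrt(1905)/555193 ≈ 26.100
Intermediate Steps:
Q(u) = -u/3
z(J, s) = -126 - 7*J
T(N) = 501 (T(N) = 3 - 1*(-498) = 3 + 498 = 501)
U = 555193/165997 (U = (-4106739 + 2996353)/(-1/3*2178 - 331268) = -1110386/(-726 - 331268) = -1110386/(-331994) = -1110386*(-1/331994) = 555193/165997 ≈ 3.3446)
sqrt(T(-2102) + z(-1035, -621))/U = sqrt(501 + (-126 - 7*(-1035)))/(555193/165997) = sqrt(501 + (-126 + 7245))*(165997/555193) = sqrt(501 + 7119)*(165997/555193) = sqrt(7620)*(165997/555193) = (2*sqrt(1905))*(165997/555193) = 331994*sqrt(1905)/555193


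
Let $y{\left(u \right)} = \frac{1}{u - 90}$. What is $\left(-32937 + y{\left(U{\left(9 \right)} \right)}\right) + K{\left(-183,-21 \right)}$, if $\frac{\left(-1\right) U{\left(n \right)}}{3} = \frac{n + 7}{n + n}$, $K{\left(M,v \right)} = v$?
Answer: $- \frac{9162327}{278} \approx -32958.0$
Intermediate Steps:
$U{\left(n \right)} = - \frac{3 \left(7 + n\right)}{2 n}$ ($U{\left(n \right)} = - 3 \frac{n + 7}{n + n} = - 3 \frac{7 + n}{2 n} = - \frac{3 \left(7 + n\right)}{2 n}$)
$y{\left(u \right)} = \frac{1}{-90 + u}$ ($y{\left(u \right)} = \frac{1}{u - 90} = \frac{1}{-90 + u}$)
$\left(-32937 + y{\left(U{\left(9 \right)} \right)}\right) + K{\left(-183,-21 \right)} = \left(-32937 + \frac{1}{-90 + \frac{3 \left(-7 - 9\right)}{2 \cdot 9}}\right) - 21 = \left(-32937 + \frac{1}{-90 + \frac{3}{2} \cdot \frac{1}{9} \left(-7 - 9\right)}\right) - 21 = \left(-32937 + \frac{1}{-90 + \frac{3}{2} \cdot \frac{1}{9} \left(-16\right)}\right) - 21 = \left(-32937 + \frac{1}{-90 - \frac{8}{3}}\right) - 21 = \left(-32937 + \frac{1}{- \frac{278}{3}}\right) - 21 = \left(-32937 - \frac{3}{278}\right) - 21 = - \frac{9156489}{278} - 21 = - \frac{9162327}{278}$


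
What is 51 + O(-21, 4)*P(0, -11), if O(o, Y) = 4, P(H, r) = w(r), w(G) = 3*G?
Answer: -81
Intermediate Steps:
P(H, r) = 3*r
51 + O(-21, 4)*P(0, -11) = 51 + 4*(3*(-11)) = 51 + 4*(-33) = 51 - 132 = -81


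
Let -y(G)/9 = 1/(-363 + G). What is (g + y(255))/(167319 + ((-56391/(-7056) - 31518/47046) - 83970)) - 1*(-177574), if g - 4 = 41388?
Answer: 272978163027519666/1537259957389 ≈ 1.7757e+5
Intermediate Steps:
y(G) = -9/(-363 + G)
g = 41392 (g = 4 + 41388 = 41392)
(g + y(255))/(167319 + ((-56391/(-7056) - 31518/47046) - 83970)) - 1*(-177574) = (41392 - 9/(-363 + 255))/(167319 + ((-56391/(-7056) - 31518/47046) - 83970)) - 1*(-177574) = (41392 - 9/(-108))/(167319 + ((-56391*(-1/7056) - 31518*1/47046) - 83970)) + 177574 = (41392 - 9*(-1/108))/(167319 + ((18797/2352 - 5253/7841) - 83970)) + 177574 = (41392 + 1/12)/(167319 + (135032221/18442032 - 83970)) + 177574 = 496705/(12*(167319 - 1548442394819/18442032)) + 177574 = 496705/(12*(1537259957389/18442032)) + 177574 = (496705/12)*(18442032/1537259957389) + 177574 = 763354125380/1537259957389 + 177574 = 272978163027519666/1537259957389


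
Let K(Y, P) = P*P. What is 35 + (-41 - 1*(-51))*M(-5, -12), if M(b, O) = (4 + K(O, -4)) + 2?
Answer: 255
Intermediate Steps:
K(Y, P) = P**2
M(b, O) = 22 (M(b, O) = (4 + (-4)**2) + 2 = (4 + 16) + 2 = 20 + 2 = 22)
35 + (-41 - 1*(-51))*M(-5, -12) = 35 + (-41 - 1*(-51))*22 = 35 + (-41 + 51)*22 = 35 + 10*22 = 35 + 220 = 255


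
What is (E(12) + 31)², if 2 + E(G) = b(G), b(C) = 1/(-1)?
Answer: 784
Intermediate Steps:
b(C) = -1
E(G) = -3 (E(G) = -2 - 1 = -3)
(E(12) + 31)² = (-3 + 31)² = 28² = 784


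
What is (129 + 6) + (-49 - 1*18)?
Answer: 68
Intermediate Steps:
(129 + 6) + (-49 - 1*18) = 135 + (-49 - 18) = 135 - 67 = 68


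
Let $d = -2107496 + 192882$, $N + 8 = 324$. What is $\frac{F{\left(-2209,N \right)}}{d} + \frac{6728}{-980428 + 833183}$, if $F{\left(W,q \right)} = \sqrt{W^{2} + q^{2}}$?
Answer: $- \frac{6728}{147245} - \frac{\sqrt{4979537}}{1914614} \approx -0.046858$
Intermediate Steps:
$N = 316$ ($N = -8 + 324 = 316$)
$d = -1914614$
$\frac{F{\left(-2209,N \right)}}{d} + \frac{6728}{-980428 + 833183} = \frac{\sqrt{\left(-2209\right)^{2} + 316^{2}}}{-1914614} + \frac{6728}{-980428 + 833183} = \sqrt{4879681 + 99856} \left(- \frac{1}{1914614}\right) + \frac{6728}{-147245} = \sqrt{4979537} \left(- \frac{1}{1914614}\right) + 6728 \left(- \frac{1}{147245}\right) = - \frac{\sqrt{4979537}}{1914614} - \frac{6728}{147245} = - \frac{6728}{147245} - \frac{\sqrt{4979537}}{1914614}$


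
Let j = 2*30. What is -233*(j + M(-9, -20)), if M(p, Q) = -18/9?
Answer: -13514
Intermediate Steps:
M(p, Q) = -2 (M(p, Q) = -18*⅑ = -2)
j = 60
-233*(j + M(-9, -20)) = -233*(60 - 2) = -233*58 = -13514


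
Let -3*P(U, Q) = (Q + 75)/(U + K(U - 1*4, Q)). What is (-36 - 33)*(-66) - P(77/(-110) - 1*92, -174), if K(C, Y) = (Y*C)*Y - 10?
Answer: 12121058496/2661629 ≈ 4554.0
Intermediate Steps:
K(C, Y) = -10 + C*Y² (K(C, Y) = (C*Y)*Y - 10 = C*Y² - 10 = -10 + C*Y²)
P(U, Q) = -(75 + Q)/(3*(-10 + U + Q²*(-4 + U))) (P(U, Q) = -(Q + 75)/(3*(U + (-10 + (U - 1*4)*Q²))) = -(75 + Q)/(3*(U + (-10 + (U - 4)*Q²))) = -(75 + Q)/(3*(U + (-10 + (-4 + U)*Q²))) = -(75 + Q)/(3*(U + (-10 + Q²*(-4 + U)))) = -(75 + Q)/(3*(-10 + U + Q²*(-4 + U))))
(-36 - 33)*(-66) - P(77/(-110) - 1*92, -174) = (-36 - 33)*(-66) - (-25 - ⅓*(-174))/(-10 + (77/(-110) - 1*92) + (-174)²*(-4 + (77/(-110) - 1*92))) = -69*(-66) - (-25 + 58)/(-10 + (77*(-1/110) - 92) + 30276*(-4 + (77*(-1/110) - 92))) = 4554 - 33/(-10 + (-7/10 - 92) + 30276*(-4 + (-7/10 - 92))) = 4554 - 33/(-10 - 927/10 + 30276*(-4 - 927/10)) = 4554 - 33/(-10 - 927/10 + 30276*(-967/10)) = 4554 - 33/(-10 - 927/10 - 14638446/5) = 4554 - 33/(-29277919/10) = 4554 - (-10)*33/29277919 = 4554 - 1*(-30/2661629) = 4554 + 30/2661629 = 12121058496/2661629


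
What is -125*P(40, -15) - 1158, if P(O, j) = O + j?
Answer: -4283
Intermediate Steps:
-125*P(40, -15) - 1158 = -125*(40 - 15) - 1158 = -125*25 - 1158 = -3125 - 1158 = -4283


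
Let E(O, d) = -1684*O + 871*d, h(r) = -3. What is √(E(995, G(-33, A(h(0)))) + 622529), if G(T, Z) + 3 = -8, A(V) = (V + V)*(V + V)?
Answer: 2*I*√265658 ≈ 1030.8*I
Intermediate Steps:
A(V) = 4*V² (A(V) = (2*V)*(2*V) = 4*V²)
G(T, Z) = -11 (G(T, Z) = -3 - 8 = -11)
√(E(995, G(-33, A(h(0)))) + 622529) = √((-1684*995 + 871*(-11)) + 622529) = √((-1675580 - 9581) + 622529) = √(-1685161 + 622529) = √(-1062632) = 2*I*√265658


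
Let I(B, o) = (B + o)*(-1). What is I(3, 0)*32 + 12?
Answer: -84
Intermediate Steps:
I(B, o) = -B - o
I(3, 0)*32 + 12 = (-1*3 - 1*0)*32 + 12 = (-3 + 0)*32 + 12 = -3*32 + 12 = -96 + 12 = -84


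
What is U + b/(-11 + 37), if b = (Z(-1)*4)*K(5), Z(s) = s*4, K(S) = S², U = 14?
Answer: -18/13 ≈ -1.3846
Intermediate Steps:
Z(s) = 4*s
b = -400 (b = ((4*(-1))*4)*5² = -4*4*25 = -16*25 = -400)
U + b/(-11 + 37) = 14 - 400/(-11 + 37) = 14 - 400/26 = 14 - 400*1/26 = 14 - 200/13 = -18/13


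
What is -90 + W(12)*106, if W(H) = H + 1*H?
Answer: 2454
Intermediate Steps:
W(H) = 2*H (W(H) = H + H = 2*H)
-90 + W(12)*106 = -90 + (2*12)*106 = -90 + 24*106 = -90 + 2544 = 2454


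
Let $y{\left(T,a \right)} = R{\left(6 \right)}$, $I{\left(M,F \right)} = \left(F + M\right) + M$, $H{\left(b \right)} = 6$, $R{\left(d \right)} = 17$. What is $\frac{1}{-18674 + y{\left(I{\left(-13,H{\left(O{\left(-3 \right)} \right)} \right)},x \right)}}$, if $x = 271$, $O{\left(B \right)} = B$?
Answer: $- \frac{1}{18657} \approx -5.3599 \cdot 10^{-5}$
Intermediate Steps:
$I{\left(M,F \right)} = F + 2 M$
$y{\left(T,a \right)} = 17$
$\frac{1}{-18674 + y{\left(I{\left(-13,H{\left(O{\left(-3 \right)} \right)} \right)},x \right)}} = \frac{1}{-18674 + 17} = \frac{1}{-18657} = - \frac{1}{18657}$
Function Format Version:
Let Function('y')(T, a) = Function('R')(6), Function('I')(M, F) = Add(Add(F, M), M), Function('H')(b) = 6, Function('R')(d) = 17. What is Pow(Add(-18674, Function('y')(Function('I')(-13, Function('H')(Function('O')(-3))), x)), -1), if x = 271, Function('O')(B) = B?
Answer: Rational(-1, 18657) ≈ -5.3599e-5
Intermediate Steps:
Function('I')(M, F) = Add(F, Mul(2, M))
Function('y')(T, a) = 17
Pow(Add(-18674, Function('y')(Function('I')(-13, Function('H')(Function('O')(-3))), x)), -1) = Pow(Add(-18674, 17), -1) = Pow(-18657, -1) = Rational(-1, 18657)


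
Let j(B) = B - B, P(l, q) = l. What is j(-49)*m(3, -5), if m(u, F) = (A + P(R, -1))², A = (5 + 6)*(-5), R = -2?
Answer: 0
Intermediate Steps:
j(B) = 0
A = -55 (A = 11*(-5) = -55)
m(u, F) = 3249 (m(u, F) = (-55 - 2)² = (-57)² = 3249)
j(-49)*m(3, -5) = 0*3249 = 0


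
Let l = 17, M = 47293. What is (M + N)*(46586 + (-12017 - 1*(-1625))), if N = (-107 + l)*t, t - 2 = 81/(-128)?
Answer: 54632617069/32 ≈ 1.7073e+9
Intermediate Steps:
t = 175/128 (t = 2 + 81/(-128) = 2 + 81*(-1/128) = 2 - 81/128 = 175/128 ≈ 1.3672)
N = -7875/64 (N = (-107 + 17)*(175/128) = -90*175/128 = -7875/64 ≈ -123.05)
(M + N)*(46586 + (-12017 - 1*(-1625))) = (47293 - 7875/64)*(46586 + (-12017 - 1*(-1625))) = 3018877*(46586 + (-12017 + 1625))/64 = 3018877*(46586 - 10392)/64 = (3018877/64)*36194 = 54632617069/32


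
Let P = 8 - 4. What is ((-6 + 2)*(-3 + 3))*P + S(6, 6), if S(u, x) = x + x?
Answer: 12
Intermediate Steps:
P = 4
S(u, x) = 2*x
((-6 + 2)*(-3 + 3))*P + S(6, 6) = ((-6 + 2)*(-3 + 3))*4 + 2*6 = -4*0*4 + 12 = 0*4 + 12 = 0 + 12 = 12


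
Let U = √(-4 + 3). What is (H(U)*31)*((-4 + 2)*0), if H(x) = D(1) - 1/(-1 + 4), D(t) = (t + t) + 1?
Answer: 0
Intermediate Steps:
D(t) = 1 + 2*t (D(t) = 2*t + 1 = 1 + 2*t)
U = I (U = √(-1) = I ≈ 1.0*I)
H(x) = 8/3 (H(x) = (1 + 2*1) - 1/(-1 + 4) = (1 + 2) - 1/3 = 3 - 1*⅓ = 3 - ⅓ = 8/3)
(H(U)*31)*((-4 + 2)*0) = ((8/3)*31)*((-4 + 2)*0) = 248*(-2*0)/3 = (248/3)*0 = 0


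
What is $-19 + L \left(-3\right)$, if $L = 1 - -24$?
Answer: $-94$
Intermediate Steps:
$L = 25$ ($L = 1 + 24 = 25$)
$-19 + L \left(-3\right) = -19 + 25 \left(-3\right) = -19 - 75 = -94$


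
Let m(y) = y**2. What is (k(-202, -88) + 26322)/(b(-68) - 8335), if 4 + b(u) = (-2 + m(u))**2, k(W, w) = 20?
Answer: 26342/21354545 ≈ 0.0012336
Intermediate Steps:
b(u) = -4 + (-2 + u**2)**2
(k(-202, -88) + 26322)/(b(-68) - 8335) = (20 + 26322)/((-4 + (-2 + (-68)**2)**2) - 8335) = 26342/((-4 + (-2 + 4624)**2) - 8335) = 26342/((-4 + 4622**2) - 8335) = 26342/((-4 + 21362884) - 8335) = 26342/(21362880 - 8335) = 26342/21354545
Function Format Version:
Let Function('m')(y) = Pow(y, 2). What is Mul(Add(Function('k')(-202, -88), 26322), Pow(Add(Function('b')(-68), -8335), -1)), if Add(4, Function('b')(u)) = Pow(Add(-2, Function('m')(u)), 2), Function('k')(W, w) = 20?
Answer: Rational(26342, 21354545) ≈ 0.0012336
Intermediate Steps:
Function('b')(u) = Add(-4, Pow(Add(-2, Pow(u, 2)), 2))
Mul(Add(Function('k')(-202, -88), 26322), Pow(Add(Function('b')(-68), -8335), -1)) = Mul(Add(20, 26322), Pow(Add(Add(-4, Pow(Add(-2, Pow(-68, 2)), 2)), -8335), -1)) = Mul(26342, Pow(Add(Add(-4, Pow(Add(-2, 4624), 2)), -8335), -1)) = Mul(26342, Pow(Add(Add(-4, Pow(4622, 2)), -8335), -1)) = Mul(26342, Pow(Add(Add(-4, 21362884), -8335), -1)) = Mul(26342, Pow(Add(21362880, -8335), -1)) = Mul(26342, Pow(21354545, -1)) = Mul(26342, Rational(1, 21354545)) = Rational(26342, 21354545)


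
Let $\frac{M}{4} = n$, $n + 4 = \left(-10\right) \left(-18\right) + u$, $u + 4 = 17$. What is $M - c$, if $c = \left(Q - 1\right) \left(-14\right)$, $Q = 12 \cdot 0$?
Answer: $742$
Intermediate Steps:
$u = 13$ ($u = -4 + 17 = 13$)
$Q = 0$
$n = 189$ ($n = -4 + \left(\left(-10\right) \left(-18\right) + 13\right) = -4 + \left(180 + 13\right) = -4 + 193 = 189$)
$M = 756$ ($M = 4 \cdot 189 = 756$)
$c = 14$ ($c = \left(0 - 1\right) \left(-14\right) = \left(-1\right) \left(-14\right) = 14$)
$M - c = 756 - 14 = 742$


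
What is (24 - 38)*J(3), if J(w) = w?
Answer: -42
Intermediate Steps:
(24 - 38)*J(3) = (24 - 38)*3 = -14*3 = -42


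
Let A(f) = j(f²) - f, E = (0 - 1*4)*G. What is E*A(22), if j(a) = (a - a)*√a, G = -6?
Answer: -528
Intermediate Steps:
E = 24 (E = (0 - 1*4)*(-6) = (0 - 4)*(-6) = -4*(-6) = 24)
j(a) = 0 (j(a) = 0*√a = 0)
A(f) = -f (A(f) = 0 - f = -f)
E*A(22) = 24*(-1*22) = 24*(-22) = -528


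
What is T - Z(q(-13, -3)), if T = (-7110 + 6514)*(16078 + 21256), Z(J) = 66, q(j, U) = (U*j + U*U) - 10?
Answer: -22251130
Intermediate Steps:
q(j, U) = -10 + U² + U*j (q(j, U) = (U*j + U²) - 10 = (U² + U*j) - 10 = -10 + U² + U*j)
T = -22251064 (T = -596*37334 = -22251064)
T - Z(q(-13, -3)) = -22251064 - 1*66 = -22251064 - 66 = -22251130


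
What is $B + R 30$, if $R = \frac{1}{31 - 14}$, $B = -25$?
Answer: $- \frac{395}{17} \approx -23.235$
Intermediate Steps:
$R = \frac{1}{17} \approx 0.058824$
$B + R 30 = -25 + \frac{1}{17} \cdot 30 = -25 + \frac{30}{17} = - \frac{395}{17}$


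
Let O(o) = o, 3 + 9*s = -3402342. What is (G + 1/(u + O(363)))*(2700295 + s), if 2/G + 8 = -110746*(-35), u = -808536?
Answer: -51448367020/30711382173 ≈ -1.6752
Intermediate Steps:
s = -1134115/3 (s = -⅓ + (⅑)*(-3402342) = -⅓ - 378038 = -1134115/3 ≈ -3.7804e+5)
G = 1/1938051 (G = 2/(-8 - 110746*(-35)) = 2/(-8 + 3876110) = 2/3876102 = 2*(1/3876102) = 1/1938051 ≈ 5.1598e-7)
(G + 1/(u + O(363)))*(2700295 + s) = (1/1938051 + 1/(-808536 + 363))*(2700295 - 1134115/3) = (1/1938051 + 1/(-808173))*(6966770/3) = (1/1938051 - 1/808173)*(6966770/3) = -125542/174031165647*6966770/3 = -51448367020/30711382173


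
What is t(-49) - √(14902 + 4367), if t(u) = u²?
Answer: 2401 - 3*√2141 ≈ 2262.2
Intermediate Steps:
t(-49) - √(14902 + 4367) = (-49)² - √(14902 + 4367) = 2401 - √19269 = 2401 - 3*√2141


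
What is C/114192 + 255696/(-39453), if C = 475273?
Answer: -3482497321/1501738992 ≈ -2.3190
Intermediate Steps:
C/114192 + 255696/(-39453) = 475273/114192 + 255696/(-39453) = 475273*(1/114192) + 255696*(-1/39453) = 475273/114192 - 85232/13151 = -3482497321/1501738992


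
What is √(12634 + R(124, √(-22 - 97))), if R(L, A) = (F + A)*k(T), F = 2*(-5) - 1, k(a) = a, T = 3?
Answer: √(12601 + 3*I*√119) ≈ 112.25 + 0.1458*I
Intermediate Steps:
F = -11 (F = -10 - 1 = -11)
R(L, A) = -33 + 3*A (R(L, A) = (-11 + A)*3 = -33 + 3*A)
√(12634 + R(124, √(-22 - 97))) = √(12634 + (-33 + 3*√(-22 - 97))) = √(12634 + (-33 + 3*√(-119))) = √(12634 + (-33 + 3*(I*√119))) = √(12634 + (-33 + 3*I*√119)) = √(12601 + 3*I*√119)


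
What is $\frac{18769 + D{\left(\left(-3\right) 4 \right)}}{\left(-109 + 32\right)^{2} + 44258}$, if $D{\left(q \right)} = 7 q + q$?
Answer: $\frac{18673}{50187} \approx 0.37207$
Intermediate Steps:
$D{\left(q \right)} = 8 q$
$\frac{18769 + D{\left(\left(-3\right) 4 \right)}}{\left(-109 + 32\right)^{2} + 44258} = \frac{18769 + 8 \left(\left(-3\right) 4\right)}{\left(-109 + 32\right)^{2} + 44258} = \frac{18769 + 8 \left(-12\right)}{\left(-77\right)^{2} + 44258} = \frac{18769 - 96}{5929 + 44258} = \frac{18673}{50187}$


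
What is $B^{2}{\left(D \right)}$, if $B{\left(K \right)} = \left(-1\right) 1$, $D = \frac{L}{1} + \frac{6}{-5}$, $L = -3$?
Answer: $1$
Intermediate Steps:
$D = - \frac{21}{5}$ ($D = - \frac{3}{1} + \frac{6}{-5} = \left(-3\right) 1 + 6 \left(- \frac{1}{5}\right) = -3 - \frac{6}{5} = - \frac{21}{5} \approx -4.2$)
$B{\left(K \right)} = -1$
$B^{2}{\left(D \right)} = \left(-1\right)^{2} = 1$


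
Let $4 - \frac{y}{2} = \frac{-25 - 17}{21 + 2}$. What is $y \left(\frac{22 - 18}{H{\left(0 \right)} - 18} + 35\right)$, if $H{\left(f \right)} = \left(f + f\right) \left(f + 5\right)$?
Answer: $\frac{83884}{207} \approx 405.24$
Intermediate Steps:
$H{\left(f \right)} = 2 f \left(5 + f\right)$
$y = \frac{268}{23}$ ($y = 8 - 2 \frac{-25 - 17}{21 + 2} = 8 - 2 \left(- \frac{42}{23}\right) = 8 - 2 \left(\left(-42\right) \frac{1}{23}\right) = 8 - - \frac{84}{23} = 8 + \frac{84}{23} = \frac{268}{23} \approx 11.652$)
$y \left(\frac{22 - 18}{H{\left(0 \right)} - 18} + 35\right) = \frac{268 \left(\frac{22 - 18}{2 \cdot 0 \left(5 + 0\right) - 18} + 35\right)}{23} = \frac{268 \left(\frac{4}{2 \cdot 0 \cdot 5 - 18} + 35\right)}{23} = \frac{268 \left(\frac{4}{0 - 18} + 35\right)}{23} = \frac{268 \left(\frac{4}{-18} + 35\right)}{23} = \frac{268 \left(4 \left(- \frac{1}{18}\right) + 35\right)}{23} = \frac{268 \left(- \frac{2}{9} + 35\right)}{23} = \frac{268}{23} \cdot \frac{313}{9} = \frac{83884}{207}$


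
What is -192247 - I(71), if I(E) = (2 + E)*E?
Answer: -197430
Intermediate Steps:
I(E) = E*(2 + E)
-192247 - I(71) = -192247 - 71*(2 + 71) = -192247 - 71*73 = -192247 - 1*5183 = -192247 - 5183 = -197430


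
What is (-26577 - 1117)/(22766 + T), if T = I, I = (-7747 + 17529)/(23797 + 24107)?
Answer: -663326688/545296123 ≈ -1.2165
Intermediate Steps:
I = 4891/23952 (I = 9782/47904 = 9782*(1/47904) = 4891/23952 ≈ 0.20420)
T = 4891/23952 ≈ 0.20420
(-26577 - 1117)/(22766 + T) = (-26577 - 1117)/(22766 + 4891/23952) = -27694/545296123/23952 = -27694*23952/545296123 = -663326688/545296123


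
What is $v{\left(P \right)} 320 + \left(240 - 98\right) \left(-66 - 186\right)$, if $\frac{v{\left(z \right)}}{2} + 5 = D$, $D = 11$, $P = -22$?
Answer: $-31944$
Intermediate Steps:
$v{\left(z \right)} = 12$ ($v{\left(z \right)} = -10 + 2 \cdot 11 = -10 + 22 = 12$)
$v{\left(P \right)} 320 + \left(240 - 98\right) \left(-66 - 186\right) = 12 \cdot 320 + \left(240 - 98\right) \left(-66 - 186\right) = 3840 + 142 \left(-252\right) = 3840 - 35784 = -31944$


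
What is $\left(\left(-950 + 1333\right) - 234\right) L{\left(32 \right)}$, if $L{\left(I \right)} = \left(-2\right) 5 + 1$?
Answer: $-1341$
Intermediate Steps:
$L{\left(I \right)} = -9$ ($L{\left(I \right)} = -10 + 1 = -9$)
$\left(\left(-950 + 1333\right) - 234\right) L{\left(32 \right)} = \left(\left(-950 + 1333\right) - 234\right) \left(-9\right) = \left(383 - 234\right) \left(-9\right) = 149 \left(-9\right) = -1341$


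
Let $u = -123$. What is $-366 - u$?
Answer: $-243$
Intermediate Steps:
$-366 - u = -366 - -123 = -366 + 123 = -243$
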